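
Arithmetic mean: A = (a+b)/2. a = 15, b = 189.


AM = (15 + 189)/2 = 204/2 = 102

AM = 102


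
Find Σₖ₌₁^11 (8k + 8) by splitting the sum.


Σ(8k+8) = 8·Σk + 8·n
= 8·66 + 8·11
= 528 + 88 = 616

Σ = 616


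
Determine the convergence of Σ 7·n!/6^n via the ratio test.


aₙ = 7·n!/6^n
a_{n+1}/aₙ = (n+1)!/6^(n+1) × 6^n/n!  (constant 7 cancels)
= (n+1)/6
L = lim(n→∞) (n+1)/6 = ∞
L > 1 → series DIVERGES

Diverges (ratio test: L = ∞ > 1)


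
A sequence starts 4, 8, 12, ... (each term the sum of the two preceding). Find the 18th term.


Computing iteratively: 4, 8, 12, 20, 32, 52, 84, 136, 220, 356, 576, 932, ...
a_18 = 16724

a_18 = 16724


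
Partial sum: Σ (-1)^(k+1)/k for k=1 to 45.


S = 1 - 1/2 + 1/3 - 1/4 + 1/5 - 1/6 + 1/7 - 1/8 ± ...
= 0.7041
(Full series converges to +ln(2) ≈ +0.6931)

S_45 = 0.7041


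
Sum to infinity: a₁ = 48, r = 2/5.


S∞ = a₁/(1-r) = 48/(1 - 2/5)
= 48/(3/5)
= 80

S∞ = 80


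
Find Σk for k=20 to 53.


Σₖ₌20^53 k = Σₖ₌₁^53 k − Σₖ₌₁^19 k
= 53·54/2 − 19·20/2
= 1431 − 190 = 1241

Σk = 1241


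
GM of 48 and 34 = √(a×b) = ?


GM = √(48×34) = √1632 = 40.398

GM = 40.398


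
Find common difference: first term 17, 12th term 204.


d = (aₙ - a₁)/(n-1)
= (204 - 17)/(12-1)
= 187/11 = 17

d = 17


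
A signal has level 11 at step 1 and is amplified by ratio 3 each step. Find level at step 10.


aₙ = a₁·r^(n-1)
= 11×3^9
= 11×19683
= 216513

a_10 = 216513


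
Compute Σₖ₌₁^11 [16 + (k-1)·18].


aₙ = 16 + (11-1)×18 = 196
Sₙ = n(a₁+aₙ)/2 = 11×(16+196)/2
= 11×212/2 = 1166

S_11 = 1166


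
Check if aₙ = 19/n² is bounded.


a₁ = 19, a₂ = 19/4, a₃ = 19/9, ...
0 < aₙ ≤ 19 for all n ≥ 1
The sequence IS bounded

Bounded (0 < aₙ ≤ 19)


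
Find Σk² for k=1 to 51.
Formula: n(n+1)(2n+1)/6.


n = 51
n(n+1)(2n+1)/6 = 51×52×103/6
= 273156/6 = 45526

Σk² = 45526


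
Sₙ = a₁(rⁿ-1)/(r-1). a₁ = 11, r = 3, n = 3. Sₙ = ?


Sₙ = 11×(3^3 - 1)/(3 - 1)
= 11×(27 - 1)/2
= 11×26/2
= 143

S_3 = 143


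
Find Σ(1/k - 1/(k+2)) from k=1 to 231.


Telescoping with gap 2: two head and two tail terms survive.
= (1 + 1/2) - (1/232 + 1/233)
= 3/2 - 1/232 - 1/233 = 80619/54056

Sum = 80619/54056


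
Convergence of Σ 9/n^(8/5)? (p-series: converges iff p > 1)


p-series test: Σ c/n^p converges if p > 1, diverges if p ≤ 1 (constant c > 0 doesn't affect convergence).
p = 8/5
8/5 > 1 → CONVERGES

Converges (p = 8/5 > 1)


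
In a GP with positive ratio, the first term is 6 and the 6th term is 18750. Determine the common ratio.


r^(n-1) = aₙ/a₁
r^5 = 18750/6 = 3125
r = 3125^(1/5)
= 5

r = 5


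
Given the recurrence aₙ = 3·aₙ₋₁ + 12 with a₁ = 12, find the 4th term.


Computing step by step:
a_1 = 12
a_2 = 48
a_3 = 156
a_4 = 480


a_4 = 480


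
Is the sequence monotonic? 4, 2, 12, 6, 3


Differences: -2, 10, -6, -3
Difference at position 2 is +10 (> 0) but position 1 is -2 (< 0) — sequence both rises and falls
→ NOT monotonic

Not monotonic


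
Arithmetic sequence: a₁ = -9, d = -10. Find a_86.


aₙ = a₁ + (n-1)d
= -9 + (86-1)×-10
= -9 - 850
= -859

a_86 = -859


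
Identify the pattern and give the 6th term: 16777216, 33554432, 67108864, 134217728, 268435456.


Pattern: powers of 2: 2ⁿ
Terms: 16777216, 33554432, 67108864, 134217728, 268435456
Next term = 536870912

Next term = 536870912


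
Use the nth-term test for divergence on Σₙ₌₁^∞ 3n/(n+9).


lim(n→∞) 3n/(n+9) = 3/1 = 3  (divide numerator and denominator by n)
lim aₙ = 3 ≠ 0 → series DIVERGES

Diverges (lim aₙ = 3 ≠ 0)


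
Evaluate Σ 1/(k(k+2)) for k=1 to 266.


1/(k(k+2)) = (1/2)·(1/k - 1/(k+2)) (partial fractions)
Telescoping: Σ = (1/2)·(1 + 1/2 - 1/267 - 1/268) = 106799/143112

Sum = 106799/143112


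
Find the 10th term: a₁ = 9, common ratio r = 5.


aₙ = a₁·r^(n-1)
= 9×5^9
= 9×1953125
= 17578125

a_10 = 17578125


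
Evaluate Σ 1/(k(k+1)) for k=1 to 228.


1/(k(k+1)) = 1/k - 1/(k+1) (partial fractions)
Telescoping: Σ = 1 - 1/229 = 228/229

Sum = 228/229


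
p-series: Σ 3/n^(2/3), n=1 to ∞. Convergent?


p-series test: Σ c/n^p converges if p > 1, diverges if p ≤ 1 (constant c > 0 doesn't affect convergence).
p = 2/3
2/3 ≤ 1 → DIVERGES

Diverges (p = 2/3 ≤ 1)


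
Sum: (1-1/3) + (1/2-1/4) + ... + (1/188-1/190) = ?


Telescoping with gap 2: two head and two tail terms survive.
= (1 + 1/2) - (1/189 + 1/190)
= 3/2 - 1/189 - 1/190 = 26743/17955

Sum = 26743/17955


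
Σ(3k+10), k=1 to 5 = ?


Σ(3k+10) = 3·Σk + 10·n
= 3·15 + 10·5
= 45 + 50 = 95

Σ = 95


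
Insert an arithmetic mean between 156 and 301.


AM = (156 + 301)/2 = 457/2 = 228.5

AM = 228.5


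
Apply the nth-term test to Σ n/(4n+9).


lim(n→∞) n/(4n+9) = 1/4 = 1/4  (divide numerator and denominator by n)
lim aₙ = 1/4 ≠ 0 → series DIVERGES

Diverges (lim aₙ = 1/4 ≠ 0)


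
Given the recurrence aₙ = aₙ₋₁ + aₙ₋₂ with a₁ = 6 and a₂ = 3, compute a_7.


Computing iteratively: 6, 3, 9, 12, 21, 33, 54
a_7 = 54

a_7 = 54


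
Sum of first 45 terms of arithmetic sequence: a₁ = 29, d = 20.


aₙ = 29 + (45-1)×20 = 909
Sₙ = n(a₁+aₙ)/2 = 45×(29+909)/2
= 45×938/2 = 21105

S_45 = 21105


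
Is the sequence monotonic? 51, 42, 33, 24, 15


Differences: -9, -9, -9, -9
All differences < 0 → strictly DECREASING

Monotonically decreasing


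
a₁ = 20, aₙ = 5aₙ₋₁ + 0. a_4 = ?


Computing step by step:
a_1 = 20
a_2 = 100
a_3 = 500
a_4 = 2500


a_4 = 2500


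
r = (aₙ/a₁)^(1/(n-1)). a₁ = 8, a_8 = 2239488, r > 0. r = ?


r^(n-1) = aₙ/a₁
r^7 = 2239488/8 = 279936
r = 279936^(1/7)
= 6

r = 6


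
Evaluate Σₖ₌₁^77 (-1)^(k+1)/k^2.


S = 1 - 1/4 + 1/9 - 1/16 + 1/25 - 1/36 + 1/49 - 1/64 ± ...
= 0.8226
(Full series converges to +π²/12 ≈ +0.8225)

S_77 = 0.8226


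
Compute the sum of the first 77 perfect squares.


n = 77
n(n+1)(2n+1)/6 = 77×78×155/6
= 930930/6 = 155155

Σk² = 155155


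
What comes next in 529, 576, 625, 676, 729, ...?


Pattern: perfect squares: n²
Terms: 529, 576, 625, 676, 729
Next term = 784

Next term = 784


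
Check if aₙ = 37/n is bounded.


a₁ = 37, a₂ = 37/2, a₃ = 37/3, ...
0 < aₙ ≤ 37 for all n ≥ 1
Lower bound: 0, Upper bound: 37
The sequence IS bounded

Bounded (0 < aₙ ≤ 37)


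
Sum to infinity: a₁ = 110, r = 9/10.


S∞ = a₁/(1-r) = 110/(1 - 9/10)
= 110/(1/10)
= 1100

S∞ = 1100


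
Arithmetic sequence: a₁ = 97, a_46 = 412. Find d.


d = (aₙ - a₁)/(n-1)
= (412 - 97)/(46-1)
= 315/45 = 7

d = 7


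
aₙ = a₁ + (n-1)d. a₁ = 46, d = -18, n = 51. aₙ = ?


aₙ = a₁ + (n-1)d
= 46 + (51-1)×-18
= 46 - 900
= -854

a_51 = -854


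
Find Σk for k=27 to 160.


Σₖ₌27^160 k = Σₖ₌₁^160 k − Σₖ₌₁^26 k
= 160·161/2 − 26·27/2
= 12880 − 351 = 12529

Σk = 12529


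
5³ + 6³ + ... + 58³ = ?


Σₖ₌5^58 k³ = [58·59/2]² − [4·5/2]²
= 2927521 − 100 = 2927421

Σk³ = 2927421


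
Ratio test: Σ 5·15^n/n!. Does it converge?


aₙ = 5·15^n/n!
a_{n+1}/aₙ = 15^(n+1)/(n+1)! × n!/15^n  (constant 5 cancels)
= 15/(n+1)
L = lim(n→∞) 15/(n+1) = 0
L < 1 → series CONVERGES

Converges (ratio test: L = 0 < 1)


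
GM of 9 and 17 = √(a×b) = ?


GM = √(9×17) = √153 = 12.3693

GM = 12.3693


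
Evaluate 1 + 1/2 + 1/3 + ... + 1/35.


H_35 = 1/1 + 1/2 + 1/3 + ... + 1/35
= 54437269998109/13127595717600
≈ 4.1468

H_35 = 54437269998109/13127595717600 ≈ 4.1468


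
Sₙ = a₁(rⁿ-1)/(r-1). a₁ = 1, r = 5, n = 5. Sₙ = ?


Sₙ = 1×(5^5 - 1)/(5 - 1)
= 1×(3125 - 1)/4
= 1×3124/4
= 781

S_5 = 781


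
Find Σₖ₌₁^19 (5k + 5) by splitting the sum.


Σ(5k+5) = 5·Σk + 5·n
= 5·190 + 5·19
= 950 + 95 = 1045

Σ = 1045


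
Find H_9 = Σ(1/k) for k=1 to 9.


H_9 = 1/1 + 1/2 + 1/3 + 1/4 + 1/5 + 1/6 + 1/7 + 1/8 + 1/9
= 7129/2520
≈ 2.829

H_9 = 7129/2520 ≈ 2.829


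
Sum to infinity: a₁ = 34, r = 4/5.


S∞ = a₁/(1-r) = 34/(1 - 4/5)
= 34/(1/5)
= 170

S∞ = 170


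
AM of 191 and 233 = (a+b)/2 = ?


AM = (191 + 233)/2 = 424/2 = 212

AM = 212


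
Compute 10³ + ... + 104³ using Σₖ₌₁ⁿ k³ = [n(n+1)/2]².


Σₖ₌10^104 k³ = [104·105/2]² − [9·10/2]²
= 29811600 − 2025 = 29809575

Σk³ = 29809575


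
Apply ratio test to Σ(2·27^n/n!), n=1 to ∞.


aₙ = 2·27^n/n!
a_{n+1}/aₙ = 27^(n+1)/(n+1)! × n!/27^n  (constant 2 cancels)
= 27/(n+1)
L = lim(n→∞) 27/(n+1) = 0
L < 1 → series CONVERGES

Converges (ratio test: L = 0 < 1)


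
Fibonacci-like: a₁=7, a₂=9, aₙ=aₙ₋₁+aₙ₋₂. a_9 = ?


Computing iteratively: 7, 9, 16, 25, 41, 66, 107, 173, 280
a_9 = 280

a_9 = 280


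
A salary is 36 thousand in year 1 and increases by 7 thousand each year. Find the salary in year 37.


aₙ = a₁ + (n-1)d
= 36 + (37-1)×7
= 36 + 252
= 288

a_37 = 288


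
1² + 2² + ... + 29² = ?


n = 29
n(n+1)(2n+1)/6 = 29×30×59/6
= 51330/6 = 8555

Σk² = 8555


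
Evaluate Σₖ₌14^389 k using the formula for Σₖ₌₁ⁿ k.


Σₖ₌14^389 k = Σₖ₌₁^389 k − Σₖ₌₁^13 k
= 389·390/2 − 13·14/2
= 75855 − 91 = 75764

Σk = 75764


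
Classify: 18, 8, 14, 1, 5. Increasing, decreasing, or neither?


Differences: -10, 6, -13, 4
Difference at position 2 is +6 (> 0) but position 1 is -10 (< 0) — sequence both rises and falls
→ NOT monotonic

Not monotonic


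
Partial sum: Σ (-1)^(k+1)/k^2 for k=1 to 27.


S = 1 - 1/4 + 1/9 - 1/16 + 1/25 - 1/36 + 1/49 - 1/64 ± ...
= 0.8231
(Full series converges to +π²/12 ≈ +0.8225)

S_27 = 0.8231


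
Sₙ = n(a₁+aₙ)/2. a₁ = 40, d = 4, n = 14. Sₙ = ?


aₙ = 40 + (14-1)×4 = 92
Sₙ = n(a₁+aₙ)/2 = 14×(40+92)/2
= 14×132/2 = 924

S_14 = 924


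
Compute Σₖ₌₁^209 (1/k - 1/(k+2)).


Telescoping with gap 2: two head and two tail terms survive.
= (1 + 1/2) - (1/210 + 1/211)
= 3/2 - 1/210 - 1/211 = 33022/22155

Sum = 33022/22155


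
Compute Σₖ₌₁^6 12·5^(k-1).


Sₙ = 12×(5^6 - 1)/(5 - 1)
= 12×(15625 - 1)/4
= 12×15624/4
= 46872

S_6 = 46872


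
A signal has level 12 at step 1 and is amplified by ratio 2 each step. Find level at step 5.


aₙ = a₁·r^(n-1)
= 12×2^4
= 12×16
= 192

a_5 = 192


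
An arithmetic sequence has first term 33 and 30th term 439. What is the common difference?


d = (aₙ - a₁)/(n-1)
= (439 - 33)/(30-1)
= 406/29 = 14

d = 14


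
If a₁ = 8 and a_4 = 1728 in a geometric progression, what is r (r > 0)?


r^(n-1) = aₙ/a₁
r^3 = 1728/8 = 216
r = 216^(1/3)
= 6

r = 6


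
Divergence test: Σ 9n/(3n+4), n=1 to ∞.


lim(n→∞) 9n/(3n+4) = 9/3 = 3  (divide numerator and denominator by n)
lim aₙ = 3 ≠ 0 → series DIVERGES

Diverges (lim aₙ = 3 ≠ 0)


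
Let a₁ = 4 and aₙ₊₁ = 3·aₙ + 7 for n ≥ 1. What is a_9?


Computing step by step:
a_1 = 4
a_2 = 19
a_3 = 64
a_4 = 199
a_5 = 604
a_6 = 1819
a_7 = 5464
a_8 = 16399
a_9 = 49204


a_9 = 49204


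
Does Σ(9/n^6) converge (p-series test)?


p-series test: Σ c/n^p converges if p > 1, diverges if p ≤ 1 (constant c > 0 doesn't affect convergence).
p = 6
6 > 1 → CONVERGES

Converges (p = 6 > 1)


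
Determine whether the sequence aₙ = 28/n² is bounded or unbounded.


a₁ = 28, a₂ = 28/4, a₃ = 28/9, ...
0 < aₙ ≤ 28 for all n ≥ 1
The sequence IS bounded

Bounded (0 < aₙ ≤ 28)


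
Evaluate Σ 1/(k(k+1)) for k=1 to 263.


1/(k(k+1)) = 1/k - 1/(k+1) (partial fractions)
Telescoping: Σ = 1 - 1/264 = 263/264

Sum = 263/264


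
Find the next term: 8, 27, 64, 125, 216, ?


Pattern: perfect cubes: n³
Terms: 8, 27, 64, 125, 216
Next term = 343

Next term = 343


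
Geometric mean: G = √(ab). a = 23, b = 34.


GM = √(23×34) = √782 = 27.9643

GM = 27.9643


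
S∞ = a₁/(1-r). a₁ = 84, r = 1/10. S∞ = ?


S∞ = a₁/(1-r) = 84/(1 - 1/10)
= 84/(9/10)
= 280/3

S∞ = 280/3


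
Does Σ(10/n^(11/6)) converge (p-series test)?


p-series test: Σ c/n^p converges if p > 1, diverges if p ≤ 1 (constant c > 0 doesn't affect convergence).
p = 11/6
11/6 > 1 → CONVERGES

Converges (p = 11/6 > 1)


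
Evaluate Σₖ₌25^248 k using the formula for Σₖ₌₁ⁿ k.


Σₖ₌25^248 k = Σₖ₌₁^248 k − Σₖ₌₁^24 k
= 248·249/2 − 24·25/2
= 30876 − 300 = 30576

Σk = 30576


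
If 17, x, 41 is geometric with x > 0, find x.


GM = √(17×41) = √697 = 26.4008

GM = 26.4008


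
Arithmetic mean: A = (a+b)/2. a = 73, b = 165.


AM = (73 + 165)/2 = 238/2 = 119

AM = 119


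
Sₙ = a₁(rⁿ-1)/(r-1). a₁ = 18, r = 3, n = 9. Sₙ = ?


Sₙ = 18×(3^9 - 1)/(3 - 1)
= 18×(19683 - 1)/2
= 18×19682/2
= 177138

S_9 = 177138


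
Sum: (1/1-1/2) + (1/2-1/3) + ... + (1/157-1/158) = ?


Telescoping: adjacent terms cancel.
= 1/1 - 1/158
= 1 - 1/158 = 157/158

Sum = 157/158


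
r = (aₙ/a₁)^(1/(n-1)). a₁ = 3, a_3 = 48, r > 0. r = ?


r^(n-1) = aₙ/a₁
r^2 = 48/3 = 16
r = 16^(1/2)
= ±4; taking r > 0 gives r = 4

r = 4


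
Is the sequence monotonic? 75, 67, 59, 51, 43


Differences: -8, -8, -8, -8
All differences < 0 → strictly DECREASING

Monotonically decreasing


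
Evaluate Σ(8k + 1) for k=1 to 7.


Σ(8k+1) = 8·Σk + 1·n
= 8·28 + 1·7
= 224 + 7 = 231

Σ = 231


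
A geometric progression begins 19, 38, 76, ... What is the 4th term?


aₙ = a₁·r^(n-1)
= 19×2^3
= 19×8
= 152

a_4 = 152


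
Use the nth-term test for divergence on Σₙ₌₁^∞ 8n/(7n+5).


lim(n→∞) 8n/(7n+5) = 8/7 = 8/7  (divide numerator and denominator by n)
lim aₙ = 8/7 ≠ 0 → series DIVERGES

Diverges (lim aₙ = 8/7 ≠ 0)


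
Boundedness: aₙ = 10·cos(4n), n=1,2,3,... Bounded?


For all n, -1 ≤ cos(4n) ≤ 1, so -10 ≤ 10·cos(4n) ≤ 10
Lower bound: -10, Upper bound: 10
The sequence IS bounded

Bounded (-10 ≤ aₙ ≤ 10)


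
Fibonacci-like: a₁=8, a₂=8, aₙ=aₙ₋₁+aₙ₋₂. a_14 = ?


Computing iteratively: 8, 8, 16, 24, 40, 64, 104, 168, 272, 440, 712, 1152, ...
a_14 = 3016

a_14 = 3016


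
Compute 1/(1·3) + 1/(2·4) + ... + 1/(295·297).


1/(k(k+2)) = (1/2)·(1/k - 1/(k+2)) (partial fractions)
Telescoping: Σ = (1/2)·(1 + 1/2 - 1/296 - 1/297) = 131275/175824

Sum = 131275/175824


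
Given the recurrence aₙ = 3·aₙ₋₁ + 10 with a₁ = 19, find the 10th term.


Computing step by step:
a_1 = 19
a_2 = 67
a_3 = 211
a_4 = 643
a_5 = 1939
a_6 = 5827
a_7 = 17491
a_8 = 52483
a_9 = 157459
a_10 = 472387


a_10 = 472387


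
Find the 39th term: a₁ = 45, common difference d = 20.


aₙ = a₁ + (n-1)d
= 45 + (39-1)×20
= 45 + 760
= 805

a_39 = 805


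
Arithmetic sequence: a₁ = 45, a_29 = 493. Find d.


d = (aₙ - a₁)/(n-1)
= (493 - 45)/(29-1)
= 448/28 = 16

d = 16


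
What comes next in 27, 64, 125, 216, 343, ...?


Pattern: perfect cubes: n³
Terms: 27, 64, 125, 216, 343
Next term = 512

Next term = 512


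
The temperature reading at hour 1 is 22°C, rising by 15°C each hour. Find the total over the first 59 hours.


aₙ = 22 + (59-1)×15 = 892
Sₙ = n(a₁+aₙ)/2 = 59×(22+892)/2
= 59×914/2 = 26963

S_59 = 26963


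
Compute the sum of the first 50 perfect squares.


n = 50
n(n+1)(2n+1)/6 = 50×51×101/6
= 257550/6 = 42925

Σk² = 42925


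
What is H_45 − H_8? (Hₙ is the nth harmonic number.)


Σₖ₌9^45 1/k = 1/9 + 1/10 + 1/11 + ... + 1/45
= 15797506267624526569/9419588158802421600
≈ 1.6771

Sum = 15797506267624526569/9419588158802421600 ≈ 1.6771


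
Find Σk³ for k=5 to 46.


Σₖ₌5^46 k³ = [46·47/2]² − [4·5/2]²
= 1168561 − 100 = 1168461

Σk³ = 1168461


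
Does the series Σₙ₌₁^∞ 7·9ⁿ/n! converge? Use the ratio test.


aₙ = 7·9^n/n!
a_{n+1}/aₙ = 9^(n+1)/(n+1)! × n!/9^n  (constant 7 cancels)
= 9/(n+1)
L = lim(n→∞) 9/(n+1) = 0
L < 1 → series CONVERGES

Converges (ratio test: L = 0 < 1)


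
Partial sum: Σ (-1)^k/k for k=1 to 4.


S = -1 + 1/2 - 1/3 + 1/4
= -0.5833
(Full series converges to -ln(2) ≈ -0.6931)

S_4 = -0.5833


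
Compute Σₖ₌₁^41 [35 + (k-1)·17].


aₙ = 35 + (41-1)×17 = 715
Sₙ = n(a₁+aₙ)/2 = 41×(35+715)/2
= 41×750/2 = 15375

S_41 = 15375


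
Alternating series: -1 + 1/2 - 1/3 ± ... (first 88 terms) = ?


S = -1 + 1/2 - 1/3 + 1/4 - 1/5 + 1/6 - 1/7 + 1/8 ± ...
= -0.6875
(Full series converges to -ln(2) ≈ -0.6931)

S_88 = -0.6875


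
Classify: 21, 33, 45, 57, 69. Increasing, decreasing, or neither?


Differences: 12, 12, 12, 12
All differences > 0 → strictly INCREASING

Monotonically increasing


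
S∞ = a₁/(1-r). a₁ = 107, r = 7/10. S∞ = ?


S∞ = a₁/(1-r) = 107/(1 - 7/10)
= 107/(3/10)
= 1070/3

S∞ = 1070/3


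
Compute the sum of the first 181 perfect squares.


n = 181
n(n+1)(2n+1)/6 = 181×182×363/6
= 11957946/6 = 1992991

Σk² = 1992991


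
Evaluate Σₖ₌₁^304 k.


n(n+1)/2 = 304×305/2 = 92720/2 = 46360

Σk = 46360


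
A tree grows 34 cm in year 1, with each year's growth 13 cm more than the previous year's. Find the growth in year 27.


aₙ = a₁ + (n-1)d
= 34 + (27-1)×13
= 34 + 338
= 372

a_27 = 372


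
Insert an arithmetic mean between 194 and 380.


AM = (194 + 380)/2 = 574/2 = 287

AM = 287


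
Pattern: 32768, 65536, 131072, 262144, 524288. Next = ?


Pattern: powers of 2: 2ⁿ
Terms: 32768, 65536, 131072, 262144, 524288
Next term = 1048576

Next term = 1048576


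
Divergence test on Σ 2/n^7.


lim(n→∞) 2/n^7 = 0
lim aₙ = 0 → nth-term test is INCONCLUSIVE
(Need other tests; this is actually a convergent p-series with p=7 > 1)

Inconclusive (lim aₙ = 0; need another test)


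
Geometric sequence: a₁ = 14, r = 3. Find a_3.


aₙ = a₁·r^(n-1)
= 14×3^2
= 14×9
= 126

a_3 = 126


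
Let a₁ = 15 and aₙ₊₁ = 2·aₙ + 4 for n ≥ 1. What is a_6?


Computing step by step:
a_1 = 15
a_2 = 34
a_3 = 72
a_4 = 148
a_5 = 300
a_6 = 604


a_6 = 604


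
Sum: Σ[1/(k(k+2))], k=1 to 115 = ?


1/(k(k+2)) = (1/2)·(1/k - 1/(k+2)) (partial fractions)
Telescoping: Σ = (1/2)·(1 + 1/2 - 1/116 - 1/117) = 20125/27144

Sum = 20125/27144


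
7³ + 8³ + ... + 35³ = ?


Σₖ₌7^35 k³ = [35·36/2]² − [6·7/2]²
= 396900 − 441 = 396459

Σk³ = 396459


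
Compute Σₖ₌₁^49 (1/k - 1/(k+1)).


Telescoping: adjacent terms cancel.
= 1/1 - 1/50
= 1 - 1/50 = 49/50

Sum = 49/50


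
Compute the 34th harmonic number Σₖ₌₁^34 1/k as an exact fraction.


H_34 = 1/1 + 1/2 + 1/3 + ... + 1/34
= 54062195834749/13127595717600
≈ 4.1182

H_34 = 54062195834749/13127595717600 ≈ 4.1182


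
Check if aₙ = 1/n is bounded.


a₁ = 1, a₂ = 1/2, a₃ = 1/3, ...
0 < aₙ ≤ 1 for all n ≥ 1
Lower bound: 0, Upper bound: 1
The sequence IS bounded

Bounded (0 < aₙ ≤ 1)


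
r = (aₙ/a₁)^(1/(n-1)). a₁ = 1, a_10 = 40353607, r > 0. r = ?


r^(n-1) = aₙ/a₁
r^9 = 40353607/1 = 40353607
r = 40353607^(1/9)
= 7

r = 7


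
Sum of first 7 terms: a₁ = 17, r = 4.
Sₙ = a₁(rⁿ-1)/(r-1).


Sₙ = 17×(4^7 - 1)/(4 - 1)
= 17×(16384 - 1)/3
= 17×16383/3
= 92837

S_7 = 92837


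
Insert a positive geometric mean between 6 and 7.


GM = √(6×7) = √42 = 6.4807

GM = 6.4807


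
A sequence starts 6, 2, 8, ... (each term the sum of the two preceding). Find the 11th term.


Computing iteratively: 6, 2, 8, 10, 18, 28, 46, 74, 120, 194, 314
a_11 = 314

a_11 = 314


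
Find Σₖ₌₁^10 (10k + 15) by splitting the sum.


Σ(10k+15) = 10·Σk + 15·n
= 10·55 + 15·10
= 550 + 150 = 700

Σ = 700


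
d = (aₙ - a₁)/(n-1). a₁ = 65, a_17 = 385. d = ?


d = (aₙ - a₁)/(n-1)
= (385 - 65)/(17-1)
= 320/16 = 20

d = 20


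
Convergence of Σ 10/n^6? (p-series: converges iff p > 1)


p-series test: Σ c/n^p converges if p > 1, diverges if p ≤ 1 (constant c > 0 doesn't affect convergence).
p = 6
6 > 1 → CONVERGES

Converges (p = 6 > 1)


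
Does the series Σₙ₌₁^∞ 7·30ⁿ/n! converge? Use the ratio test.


aₙ = 7·30^n/n!
a_{n+1}/aₙ = 30^(n+1)/(n+1)! × n!/30^n  (constant 7 cancels)
= 30/(n+1)
L = lim(n→∞) 30/(n+1) = 0
L < 1 → series CONVERGES

Converges (ratio test: L = 0 < 1)


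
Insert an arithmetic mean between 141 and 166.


AM = (141 + 166)/2 = 307/2 = 153.5

AM = 153.5


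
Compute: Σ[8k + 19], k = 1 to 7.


Σ(8k+19) = 8·Σk + 19·n
= 8·28 + 19·7
= 224 + 133 = 357

Σ = 357


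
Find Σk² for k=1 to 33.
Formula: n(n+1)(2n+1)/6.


n = 33
n(n+1)(2n+1)/6 = 33×34×67/6
= 75174/6 = 12529

Σk² = 12529


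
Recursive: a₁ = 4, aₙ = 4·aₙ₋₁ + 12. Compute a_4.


Computing step by step:
a_1 = 4
a_2 = 28
a_3 = 124
a_4 = 508


a_4 = 508


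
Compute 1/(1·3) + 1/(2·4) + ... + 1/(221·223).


1/(k(k+2)) = (1/2)·(1/k - 1/(k+2)) (partial fractions)
Telescoping: Σ = (1/2)·(1 + 1/2 - 1/222 - 1/223) = 36907/49506

Sum = 36907/49506


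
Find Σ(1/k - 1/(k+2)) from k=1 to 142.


Telescoping with gap 2: two head and two tail terms survive.
= (1 + 1/2) - (1/143 + 1/144)
= 3/2 - 1/143 - 1/144 = 30601/20592

Sum = 30601/20592


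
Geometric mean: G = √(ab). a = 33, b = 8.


GM = √(33×8) = √264 = 16.2481

GM = 16.2481


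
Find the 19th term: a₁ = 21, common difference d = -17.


aₙ = a₁ + (n-1)d
= 21 + (19-1)×-17
= 21 - 306
= -285

a_19 = -285


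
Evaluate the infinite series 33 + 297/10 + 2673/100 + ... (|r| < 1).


S∞ = a₁/(1-r) = 33/(1 - 9/10)
= 33/(1/10)
= 330

S∞ = 330


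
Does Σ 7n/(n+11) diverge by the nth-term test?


lim(n→∞) 7n/(n+11) = 7/1 = 7  (divide numerator and denominator by n)
lim aₙ = 7 ≠ 0 → series DIVERGES

Diverges (lim aₙ = 7 ≠ 0)


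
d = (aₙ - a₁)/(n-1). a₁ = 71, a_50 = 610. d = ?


d = (aₙ - a₁)/(n-1)
= (610 - 71)/(50-1)
= 539/49 = 11

d = 11


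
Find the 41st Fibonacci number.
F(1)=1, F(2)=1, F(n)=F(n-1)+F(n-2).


Fibonacci sequence: 1, 1, 2, 3, 5, 8, 13, 21, 34, 55, 89, ...
F(41) = 165580141

F(41) = 165580141


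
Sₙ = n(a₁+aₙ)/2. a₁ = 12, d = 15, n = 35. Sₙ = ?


aₙ = 12 + (35-1)×15 = 522
Sₙ = n(a₁+aₙ)/2 = 35×(12+522)/2
= 35×534/2 = 9345

S_35 = 9345


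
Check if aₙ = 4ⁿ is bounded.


aₙ = 4ⁿ → as n→∞, aₙ→∞ (since base 4 > 1)
No finite upper bound exists
The sequence is UNBOUNDED

Unbounded (aₙ → ∞ as n → ∞)


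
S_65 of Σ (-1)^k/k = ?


S = -1 + 1/2 - 1/3 + 1/4 - 1/5 + 1/6 - 1/7 + 1/8 ± ...
= -0.7008
(Full series converges to -ln(2) ≈ -0.6931)

S_65 = -0.7008


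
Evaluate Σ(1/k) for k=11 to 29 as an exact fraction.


Σₖ₌11^29 1/k = 1/11 + 1/12 + 1/13 + ... + 1/29
= 2405217121297/2329089562800
≈ 1.0327

Sum = 2405217121297/2329089562800 ≈ 1.0327


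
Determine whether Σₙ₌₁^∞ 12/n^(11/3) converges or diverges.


p-series test: Σ c/n^p converges if p > 1, diverges if p ≤ 1 (constant c > 0 doesn't affect convergence).
p = 11/3
11/3 > 1 → CONVERGES

Converges (p = 11/3 > 1)


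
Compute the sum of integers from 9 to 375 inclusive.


Σₖ₌9^375 k = Σₖ₌₁^375 k − Σₖ₌₁^8 k
= 375·376/2 − 8·9/2
= 70500 − 36 = 70464

Σk = 70464


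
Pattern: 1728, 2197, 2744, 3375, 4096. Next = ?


Pattern: perfect cubes: n³
Terms: 1728, 2197, 2744, 3375, 4096
Next term = 4913

Next term = 4913


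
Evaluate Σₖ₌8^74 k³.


Σₖ₌8^74 k³ = [74·75/2]² − [7·8/2]²
= 7700625 − 784 = 7699841

Σk³ = 7699841


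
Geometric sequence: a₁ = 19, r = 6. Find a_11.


aₙ = a₁·r^(n-1)
= 19×6^10
= 19×60466176
= 1148857344

a_11 = 1148857344


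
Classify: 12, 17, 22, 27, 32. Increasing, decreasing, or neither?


Differences: 5, 5, 5, 5
All differences > 0 → strictly INCREASING

Monotonically increasing


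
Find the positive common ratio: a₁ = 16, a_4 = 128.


r^(n-1) = aₙ/a₁
r^3 = 128/16 = 8
r = 8^(1/3)
= 2

r = 2


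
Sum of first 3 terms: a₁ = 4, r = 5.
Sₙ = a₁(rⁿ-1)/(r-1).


Sₙ = 4×(5^3 - 1)/(5 - 1)
= 4×(125 - 1)/4
= 4×124/4
= 124

S_3 = 124


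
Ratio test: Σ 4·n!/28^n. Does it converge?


aₙ = 4·n!/28^n
a_{n+1}/aₙ = (n+1)!/28^(n+1) × 28^n/n!  (constant 4 cancels)
= (n+1)/28
L = lim(n→∞) (n+1)/28 = ∞
L > 1 → series DIVERGES

Diverges (ratio test: L = ∞ > 1)


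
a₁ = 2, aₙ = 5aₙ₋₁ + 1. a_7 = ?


Computing step by step:
a_1 = 2
a_2 = 11
a_3 = 56
a_4 = 281
a_5 = 1406
a_6 = 7031
a_7 = 35156


a_7 = 35156


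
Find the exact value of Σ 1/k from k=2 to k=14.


Σₖ₌2^14 1/k = 1/2 + 1/3 + 1/4 + ... + 1/14
= 811373/360360
≈ 2.2516

Sum = 811373/360360 ≈ 2.2516


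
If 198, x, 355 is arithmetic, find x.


AM = (198 + 355)/2 = 553/2 = 276.5

AM = 276.5


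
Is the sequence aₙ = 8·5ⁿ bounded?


aₙ = 8·5ⁿ → as n→∞, aₙ→∞ (since base 5 > 1)
No finite upper bound exists
The sequence is UNBOUNDED

Unbounded (aₙ → ∞ as n → ∞)


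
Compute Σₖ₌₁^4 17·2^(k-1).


Sₙ = 17×(2^4 - 1)/(2 - 1)
= 17×(16 - 1)/1
= 17×15/1
= 255

S_4 = 255


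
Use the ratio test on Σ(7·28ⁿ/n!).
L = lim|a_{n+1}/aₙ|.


aₙ = 7·28^n/n!
a_{n+1}/aₙ = 28^(n+1)/(n+1)! × n!/28^n  (constant 7 cancels)
= 28/(n+1)
L = lim(n→∞) 28/(n+1) = 0
L < 1 → series CONVERGES

Converges (ratio test: L = 0 < 1)


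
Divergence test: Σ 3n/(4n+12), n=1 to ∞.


lim(n→∞) 3n/(4n+12) = 3/4 = 3/4  (divide numerator and denominator by n)
lim aₙ = 3/4 ≠ 0 → series DIVERGES

Diverges (lim aₙ = 3/4 ≠ 0)


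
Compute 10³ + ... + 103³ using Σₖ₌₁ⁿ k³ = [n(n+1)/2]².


Σₖ₌10^103 k³ = [103·104/2]² − [9·10/2]²
= 28686736 − 2025 = 28684711

Σk³ = 28684711


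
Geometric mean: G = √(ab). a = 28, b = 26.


GM = √(28×26) = √728 = 26.9815

GM = 26.9815


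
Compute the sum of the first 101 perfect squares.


n = 101
n(n+1)(2n+1)/6 = 101×102×203/6
= 2091306/6 = 348551

Σk² = 348551


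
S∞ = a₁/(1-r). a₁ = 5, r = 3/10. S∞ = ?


S∞ = a₁/(1-r) = 5/(1 - 3/10)
= 5/(7/10)
= 50/7

S∞ = 50/7


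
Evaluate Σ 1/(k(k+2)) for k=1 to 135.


1/(k(k+2)) = (1/2)·(1/k - 1/(k+2)) (partial fractions)
Telescoping: Σ = (1/2)·(1 + 1/2 - 1/136 - 1/137) = 27675/37264

Sum = 27675/37264


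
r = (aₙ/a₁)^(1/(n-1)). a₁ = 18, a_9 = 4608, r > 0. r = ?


r^(n-1) = aₙ/a₁
r^8 = 4608/18 = 256
r = 256^(1/8)
= ±2; taking r > 0 gives r = 2

r = 2


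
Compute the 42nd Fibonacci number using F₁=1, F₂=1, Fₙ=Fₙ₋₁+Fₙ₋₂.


Fibonacci sequence: 1, 1, 2, 3, 5, 8, 13, 21, 34, 55, 89, ...
F(42) = 267914296

F(42) = 267914296


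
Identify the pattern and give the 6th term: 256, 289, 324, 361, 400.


Pattern: perfect squares: n²
Terms: 256, 289, 324, 361, 400
Next term = 441

Next term = 441


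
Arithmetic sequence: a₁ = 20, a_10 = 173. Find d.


d = (aₙ - a₁)/(n-1)
= (173 - 20)/(10-1)
= 153/9 = 17

d = 17


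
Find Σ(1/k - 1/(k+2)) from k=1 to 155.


Telescoping with gap 2: two head and two tail terms survive.
= (1 + 1/2) - (1/156 + 1/157)
= 3/2 - 1/156 - 1/157 = 36425/24492

Sum = 36425/24492


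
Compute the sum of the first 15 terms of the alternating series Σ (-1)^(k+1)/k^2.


S = 1 - 1/4 + 1/9 - 1/16 + 1/25 - 1/36 + 1/49 - 1/64 ± ...
= 0.8245
(Full series converges to +π²/12 ≈ +0.8225)

S_15 = 0.8245


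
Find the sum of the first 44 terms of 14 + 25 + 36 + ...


aₙ = 14 + (44-1)×11 = 487
Sₙ = n(a₁+aₙ)/2 = 44×(14+487)/2
= 44×501/2 = 11022

S_44 = 11022


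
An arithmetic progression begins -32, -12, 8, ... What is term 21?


aₙ = a₁ + (n-1)d
= -32 + (21-1)×20
= -32 + 400
= 368

a_21 = 368


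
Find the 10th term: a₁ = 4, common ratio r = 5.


aₙ = a₁·r^(n-1)
= 4×5^9
= 4×1953125
= 7812500

a_10 = 7812500


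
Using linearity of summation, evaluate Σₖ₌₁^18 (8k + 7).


Σ(8k+7) = 8·Σk + 7·n
= 8·171 + 7·18
= 1368 + 126 = 1494

Σ = 1494


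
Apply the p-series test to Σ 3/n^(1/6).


p-series test: Σ c/n^p converges if p > 1, diverges if p ≤ 1 (constant c > 0 doesn't affect convergence).
p = 1/6
1/6 ≤ 1 → DIVERGES

Diverges (p = 1/6 ≤ 1)


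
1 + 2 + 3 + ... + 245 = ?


n(n+1)/2 = 245×246/2 = 60270/2 = 30135

Σk = 30135


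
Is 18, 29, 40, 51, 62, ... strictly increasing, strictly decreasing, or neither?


Differences: 11, 11, 11, 11
All differences > 0 → strictly INCREASING

Monotonically increasing


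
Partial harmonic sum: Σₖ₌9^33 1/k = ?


Σₖ₌9^33 1/k = 1/9 + 1/10 + 1/11 + ... + 1/33
= 17997160288729/13127595717600
≈ 1.3709

Sum = 17997160288729/13127595717600 ≈ 1.3709


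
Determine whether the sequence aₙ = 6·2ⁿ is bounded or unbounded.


aₙ = 6·2ⁿ → as n→∞, aₙ→∞ (since base 2 > 1)
No finite upper bound exists
The sequence is UNBOUNDED

Unbounded (aₙ → ∞ as n → ∞)


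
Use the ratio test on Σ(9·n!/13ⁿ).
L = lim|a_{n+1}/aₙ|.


aₙ = 9·n!/13^n
a_{n+1}/aₙ = (n+1)!/13^(n+1) × 13^n/n!  (constant 9 cancels)
= (n+1)/13
L = lim(n→∞) (n+1)/13 = ∞
L > 1 → series DIVERGES

Diverges (ratio test: L = ∞ > 1)


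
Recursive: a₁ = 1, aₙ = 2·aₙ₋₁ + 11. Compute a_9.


Computing step by step:
a_1 = 1
a_2 = 13
a_3 = 37
a_4 = 85
a_5 = 181
a_6 = 373
a_7 = 757
a_8 = 1525
a_9 = 3061


a_9 = 3061


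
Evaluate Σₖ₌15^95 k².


Σₖ₌15^95 k² = Σₖ₌₁^95 k² − Σₖ₌₁^14 k²
= 95·96·191/6 − 14·15·29/6
= 290320 − 1015 = 289305

Σk² = 289305


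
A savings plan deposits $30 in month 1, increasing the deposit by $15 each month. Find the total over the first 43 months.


aₙ = 30 + (43-1)×15 = 660
Sₙ = n(a₁+aₙ)/2 = 43×(30+660)/2
= 43×690/2 = 14835

S_43 = 14835


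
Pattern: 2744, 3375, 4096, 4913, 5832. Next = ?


Pattern: perfect cubes: n³
Terms: 2744, 3375, 4096, 4913, 5832
Next term = 6859

Next term = 6859


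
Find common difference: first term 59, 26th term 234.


d = (aₙ - a₁)/(n-1)
= (234 - 59)/(26-1)
= 175/25 = 7

d = 7


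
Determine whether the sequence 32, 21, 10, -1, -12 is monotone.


Differences: -11, -11, -11, -11
All differences < 0 → strictly DECREASING

Monotonically decreasing


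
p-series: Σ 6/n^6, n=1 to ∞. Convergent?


p-series test: Σ c/n^p converges if p > 1, diverges if p ≤ 1 (constant c > 0 doesn't affect convergence).
p = 6
6 > 1 → CONVERGES

Converges (p = 6 > 1)


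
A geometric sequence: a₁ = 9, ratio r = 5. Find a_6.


aₙ = a₁·r^(n-1)
= 9×5^5
= 9×3125
= 28125

a_6 = 28125


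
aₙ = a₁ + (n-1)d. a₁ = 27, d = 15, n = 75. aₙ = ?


aₙ = a₁ + (n-1)d
= 27 + (75-1)×15
= 27 + 1110
= 1137

a_75 = 1137


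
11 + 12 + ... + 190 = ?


Σₖ₌11^190 k = Σₖ₌₁^190 k − Σₖ₌₁^10 k
= 190·191/2 − 10·11/2
= 18145 − 55 = 18090

Σk = 18090


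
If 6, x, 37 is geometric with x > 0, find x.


GM = √(6×37) = √222 = 14.8997

GM = 14.8997


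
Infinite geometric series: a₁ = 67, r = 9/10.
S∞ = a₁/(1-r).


S∞ = a₁/(1-r) = 67/(1 - 9/10)
= 67/(1/10)
= 670

S∞ = 670


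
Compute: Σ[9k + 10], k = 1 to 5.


Σ(9k+10) = 9·Σk + 10·n
= 9·15 + 10·5
= 135 + 50 = 185

Σ = 185


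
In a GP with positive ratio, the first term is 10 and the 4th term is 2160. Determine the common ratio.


r^(n-1) = aₙ/a₁
r^3 = 2160/10 = 216
r = 216^(1/3)
= 6

r = 6


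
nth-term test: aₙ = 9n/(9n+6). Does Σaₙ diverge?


lim(n→∞) 9n/(9n+6) = 9/9 = 1  (divide numerator and denominator by n)
lim aₙ = 1 ≠ 0 → series DIVERGES

Diverges (lim aₙ = 1 ≠ 0)


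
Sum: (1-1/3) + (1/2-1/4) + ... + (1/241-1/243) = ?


Telescoping with gap 2: two head and two tail terms survive.
= (1 + 1/2) - (1/242 + 1/243)
= 3/2 - 1/242 - 1/243 = 43862/29403

Sum = 43862/29403


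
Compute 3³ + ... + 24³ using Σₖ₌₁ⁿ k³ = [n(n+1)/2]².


Σₖ₌3^24 k³ = [24·25/2]² − [2·3/2]²
= 90000 − 9 = 89991

Σk³ = 89991


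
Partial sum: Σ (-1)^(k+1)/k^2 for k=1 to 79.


S = 1 - 1/4 + 1/9 - 1/16 + 1/25 - 1/36 + 1/49 - 1/64 ± ...
= 0.8225
(Full series converges to +π²/12 ≈ +0.8225)

S_79 = 0.8225


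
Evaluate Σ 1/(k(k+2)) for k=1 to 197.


1/(k(k+2)) = (1/2)·(1/k - 1/(k+2)) (partial fractions)
Telescoping: Σ = (1/2)·(1 + 1/2 - 1/198 - 1/199) = 29353/39402

Sum = 29353/39402


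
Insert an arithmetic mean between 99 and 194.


AM = (99 + 194)/2 = 293/2 = 146.5

AM = 146.5


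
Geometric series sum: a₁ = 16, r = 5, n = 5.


Sₙ = 16×(5^5 - 1)/(5 - 1)
= 16×(3125 - 1)/4
= 16×3124/4
= 12496

S_5 = 12496


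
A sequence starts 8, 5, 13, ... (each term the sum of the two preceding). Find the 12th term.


Computing iteratively: 8, 5, 13, 18, 31, 49, 80, 129, 209, 338, 547, 885
a_12 = 885

a_12 = 885


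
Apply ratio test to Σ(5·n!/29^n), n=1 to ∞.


aₙ = 5·n!/29^n
a_{n+1}/aₙ = (n+1)!/29^(n+1) × 29^n/n!  (constant 5 cancels)
= (n+1)/29
L = lim(n→∞) (n+1)/29 = ∞
L > 1 → series DIVERGES

Diverges (ratio test: L = ∞ > 1)


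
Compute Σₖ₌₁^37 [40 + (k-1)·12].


aₙ = 40 + (37-1)×12 = 472
Sₙ = n(a₁+aₙ)/2 = 37×(40+472)/2
= 37×512/2 = 9472

S_37 = 9472


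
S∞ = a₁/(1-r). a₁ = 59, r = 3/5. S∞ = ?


S∞ = a₁/(1-r) = 59/(1 - 3/5)
= 59/(2/5)
= 295/2

S∞ = 295/2


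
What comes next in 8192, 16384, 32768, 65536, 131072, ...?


Pattern: powers of 2: 2ⁿ
Terms: 8192, 16384, 32768, 65536, 131072
Next term = 262144

Next term = 262144


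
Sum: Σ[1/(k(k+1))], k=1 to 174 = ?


1/(k(k+1)) = 1/k - 1/(k+1) (partial fractions)
Telescoping: Σ = 1 - 1/175 = 174/175

Sum = 174/175


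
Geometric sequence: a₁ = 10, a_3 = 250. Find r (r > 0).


r^(n-1) = aₙ/a₁
r^2 = 250/10 = 25
r = 25^(1/2)
= ±5; taking r > 0 gives r = 5

r = 5


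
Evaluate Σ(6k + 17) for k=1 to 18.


Σ(6k+17) = 6·Σk + 17·n
= 6·171 + 17·18
= 1026 + 306 = 1332

Σ = 1332


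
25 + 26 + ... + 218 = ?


Σₖ₌25^218 k = Σₖ₌₁^218 k − Σₖ₌₁^24 k
= 218·219/2 − 24·25/2
= 23871 − 300 = 23571

Σk = 23571


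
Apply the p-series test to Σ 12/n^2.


p-series test: Σ c/n^p converges if p > 1, diverges if p ≤ 1 (constant c > 0 doesn't affect convergence).
p = 2
2 > 1 → CONVERGES

Converges (p = 2 > 1)


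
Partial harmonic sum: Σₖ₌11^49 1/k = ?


Σₖ₌11^49 1/k = 1/11 + 1/12 + 1/13 + ... + 1/49
= 4804253716567824832211/3099044504245996706400
≈ 1.5502

Sum = 4804253716567824832211/3099044504245996706400 ≈ 1.5502


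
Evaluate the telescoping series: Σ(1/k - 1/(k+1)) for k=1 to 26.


Telescoping: adjacent terms cancel.
= 1/1 - 1/27
= 1 - 1/27 = 26/27

Sum = 26/27


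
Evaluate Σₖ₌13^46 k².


Σₖ₌13^46 k² = Σₖ₌₁^46 k² − Σₖ₌₁^12 k²
= 46·47·93/6 − 12·13·25/6
= 33511 − 650 = 32861

Σk² = 32861


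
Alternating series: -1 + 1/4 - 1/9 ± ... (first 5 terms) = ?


S = -1 + 1/4 - 1/9 + 1/16 - 1/25
= -0.8386
(Full series converges to -π²/12 ≈ -0.8225)

S_5 = -0.8386


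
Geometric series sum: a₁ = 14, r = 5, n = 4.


Sₙ = 14×(5^4 - 1)/(5 - 1)
= 14×(625 - 1)/4
= 14×624/4
= 2184

S_4 = 2184


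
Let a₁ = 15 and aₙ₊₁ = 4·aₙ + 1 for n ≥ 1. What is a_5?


Computing step by step:
a_1 = 15
a_2 = 61
a_3 = 245
a_4 = 981
a_5 = 3925


a_5 = 3925


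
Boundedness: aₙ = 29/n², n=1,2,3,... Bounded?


a₁ = 29, a₂ = 29/4, a₃ = 29/9, ...
0 < aₙ ≤ 29 for all n ≥ 1
The sequence IS bounded

Bounded (0 < aₙ ≤ 29)


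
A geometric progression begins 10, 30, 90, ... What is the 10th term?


aₙ = a₁·r^(n-1)
= 10×3^9
= 10×19683
= 196830

a_10 = 196830


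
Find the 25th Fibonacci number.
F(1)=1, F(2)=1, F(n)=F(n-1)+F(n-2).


Fibonacci sequence: 1, 1, 2, 3, 5, 8, 13, 21, 34, 55, 89, ...
F(25) = 75025

F(25) = 75025


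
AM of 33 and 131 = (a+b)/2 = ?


AM = (33 + 131)/2 = 164/2 = 82

AM = 82


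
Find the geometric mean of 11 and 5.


GM = √(11×5) = √55 = 7.4162

GM = 7.4162


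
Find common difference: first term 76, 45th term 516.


d = (aₙ - a₁)/(n-1)
= (516 - 76)/(45-1)
= 440/44 = 10

d = 10


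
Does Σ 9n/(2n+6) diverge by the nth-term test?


lim(n→∞) 9n/(2n+6) = 9/2 = 9/2  (divide numerator and denominator by n)
lim aₙ = 9/2 ≠ 0 → series DIVERGES

Diverges (lim aₙ = 9/2 ≠ 0)


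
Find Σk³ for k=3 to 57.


Σₖ₌3^57 k³ = [57·58/2]² − [2·3/2]²
= 2732409 − 9 = 2732400

Σk³ = 2732400


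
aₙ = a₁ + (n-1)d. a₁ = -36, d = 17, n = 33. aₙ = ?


aₙ = a₁ + (n-1)d
= -36 + (33-1)×17
= -36 + 544
= 508

a_33 = 508


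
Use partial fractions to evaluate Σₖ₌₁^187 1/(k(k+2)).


1/(k(k+2)) = (1/2)·(1/k - 1/(k+2)) (partial fractions)
Telescoping: Σ = (1/2)·(1 + 1/2 - 1/188 - 1/189) = 52921/71064

Sum = 52921/71064


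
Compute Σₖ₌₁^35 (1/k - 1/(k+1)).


Telescoping: adjacent terms cancel.
= 1/1 - 1/36
= 1 - 1/36 = 35/36

Sum = 35/36


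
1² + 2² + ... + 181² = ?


n = 181
n(n+1)(2n+1)/6 = 181×182×363/6
= 11957946/6 = 1992991

Σk² = 1992991


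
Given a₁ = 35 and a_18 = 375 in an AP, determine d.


d = (aₙ - a₁)/(n-1)
= (375 - 35)/(18-1)
= 340/17 = 20

d = 20


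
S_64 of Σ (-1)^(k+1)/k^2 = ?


S = 1 - 1/4 + 1/9 - 1/16 + 1/25 - 1/36 + 1/49 - 1/64 ± ...
= 0.8223
(Full series converges to +π²/12 ≈ +0.8225)

S_64 = 0.8223


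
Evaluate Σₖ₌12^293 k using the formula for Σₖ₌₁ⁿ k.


Σₖ₌12^293 k = Σₖ₌₁^293 k − Σₖ₌₁^11 k
= 293·294/2 − 11·12/2
= 43071 − 66 = 43005

Σk = 43005


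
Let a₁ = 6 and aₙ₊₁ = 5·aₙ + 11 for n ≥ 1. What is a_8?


Computing step by step:
a_1 = 6
a_2 = 41
a_3 = 216
a_4 = 1091
a_5 = 5466
a_6 = 27341
a_7 = 136716
a_8 = 683591


a_8 = 683591


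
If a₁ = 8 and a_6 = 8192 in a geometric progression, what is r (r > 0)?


r^(n-1) = aₙ/a₁
r^5 = 8192/8 = 1024
r = 1024^(1/5)
= 4

r = 4


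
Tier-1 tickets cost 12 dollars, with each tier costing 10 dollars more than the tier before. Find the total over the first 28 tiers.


aₙ = 12 + (28-1)×10 = 282
Sₙ = n(a₁+aₙ)/2 = 28×(12+282)/2
= 28×294/2 = 4116

S_28 = 4116


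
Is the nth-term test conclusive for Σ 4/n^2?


lim(n→∞) 4/n^2 = 0
lim aₙ = 0 → nth-term test is INCONCLUSIVE
(Need other tests; this is actually a convergent p-series with p=2 > 1)

Inconclusive (lim aₙ = 0; need another test)


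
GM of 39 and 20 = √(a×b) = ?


GM = √(39×20) = √780 = 27.9285

GM = 27.9285


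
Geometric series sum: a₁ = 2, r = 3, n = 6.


Sₙ = 2×(3^6 - 1)/(3 - 1)
= 2×(729 - 1)/2
= 2×728/2
= 728

S_6 = 728


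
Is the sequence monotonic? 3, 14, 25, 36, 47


Differences: 11, 11, 11, 11
All differences > 0 → strictly INCREASING

Monotonically increasing
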